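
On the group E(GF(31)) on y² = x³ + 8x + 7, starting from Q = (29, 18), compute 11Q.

(8, 5)

Repeated addition: build up to 11Q.
2Q: tangent at (29, 18): λ = (3·29² + 8)/(2·18) ≡ 20/5. 5⁻¹ ≡ 25 (mod 31), so λ ≡ 20·25 ≡ 4.
  x = λ² - 29 - 29 = 16 - 58 ≡ 20; y = λ·(29 - 20) - 18 ≡ 18. → (20, 18)
3Q: (20, 18) + (29, 18). λ = (18 - 18)/(29 - 20) ≡ 0/9 mod 31. 9⁻¹ ≡ 7 (mod 31) since 9·7 = 63 ≡ 1, so λ ≡ 0.
  x = λ² - 20 - 29 = 0 - 49 ≡ 13; y = λ·(20 - 13) - 18 ≡ 13. → (13, 13)
4Q: (13, 13) + (29, 18). λ = (18 - 13)/(29 - 13) ≡ 5/16 mod 31. 16⁻¹ ≡ 2 (mod 31), so λ ≡ 10.
  x = λ² - 13 - 29 = 100 - 42 ≡ 27; y = λ·(13 - 27) - 13 ≡ 2. → (27, 2)
5Q: (27, 2) + (29, 18). λ = (18 - 2)/(29 - 27) ≡ 16/2 mod 31. 2⁻¹ ≡ 16 (mod 31) since 2·16 = 32 ≡ 1, so λ ≡ 8.
  x = λ² - 27 - 29 = 64 - 56 ≡ 8; y = λ·(27 - 8) - 2 ≡ 26. → (8, 26)
6Q: (8, 26) + (29, 18). λ = (18 - 26)/(29 - 8) ≡ 23/21 mod 31. 21⁻¹ ≡ 3 (mod 31) since 21·3 = 63 ≡ 1, so λ ≡ 7.
  x = λ² - 8 - 29 = 49 - 37 ≡ 12; y = λ·(8 - 12) - 26 ≡ 8. → (12, 8)
7Q: (12, 8) + (29, 18). λ = (18 - 8)/(29 - 12) ≡ 10/17 mod 31. 17⁻¹ ≡ 11 (mod 31), so λ ≡ 17.
  x = λ² - 12 - 29 = 289 - 41 ≡ 0; y = λ·(12 - 0) - 8 ≡ 10. → (0, 10)
8Q: (0, 10) + (29, 18). λ = (18 - 10)/(29 - 0) ≡ 8/29 mod 31. 29⁻¹ ≡ 15 (mod 31), so λ ≡ 27.
  x = λ² - 0 - 29 = 729 - 29 ≡ 18; y = λ·(0 - 18) - 10 ≡ 0. → (18, 0)
9Q: (18, 0) + (29, 18). λ = (18 - 0)/(29 - 18) ≡ 18/11 mod 31. 11⁻¹ ≡ 17 (mod 31) since 11·17 = 187 ≡ 1, so λ ≡ 27.
  x = λ² - 18 - 29 = 729 - 47 ≡ 0; y = λ·(18 - 0) - 0 ≡ 21. → (0, 21)
10Q: (0, 21) + (29, 18). λ = (18 - 21)/(29 - 0) ≡ 28/29 mod 31. 29⁻¹ ≡ 15 (mod 31), so λ ≡ 17.
  x = λ² - 0 - 29 = 289 - 29 ≡ 12; y = λ·(0 - 12) - 21 ≡ 23. → (12, 23)
11Q: (12, 23) + (29, 18). λ = (18 - 23)/(29 - 12) ≡ 26/17 mod 31. 17⁻¹ ≡ 11 (mod 31), so λ ≡ 7.
  x = λ² - 12 - 29 = 49 - 41 ≡ 8; y = λ·(12 - 8) - 23 ≡ 5. → (8, 5)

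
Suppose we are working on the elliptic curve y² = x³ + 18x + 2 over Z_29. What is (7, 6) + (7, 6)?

tangent at (7, 6): λ = (3·7² + 18)/(2·6) ≡ 20/12. 12⁻¹ ≡ 17 (mod 29), so λ ≡ 20·17 ≡ 21.
  x = λ² - 7 - 7 = 441 - 14 ≡ 21; y = λ·(7 - 21) - 6 ≡ 19. → (21, 19)

(21, 19)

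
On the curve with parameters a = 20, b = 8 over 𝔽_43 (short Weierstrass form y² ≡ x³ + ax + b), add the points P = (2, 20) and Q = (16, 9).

(2, 20) + (16, 9). λ = (9 - 20)/(16 - 2) ≡ 32/14 mod 43. 14⁻¹ ≡ 40 (mod 43), so λ ≡ 33.
  x = λ² - 2 - 16 = 1089 - 18 ≡ 39; y = λ·(2 - 39) - 20 ≡ 6. → (39, 6)

(39, 6)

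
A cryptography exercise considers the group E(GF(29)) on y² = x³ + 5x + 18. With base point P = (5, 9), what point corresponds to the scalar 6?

Repeated addition: build up to 6P.
2P: tangent at (5, 9): λ = (3·5² + 5)/(2·9) ≡ 22/18. 18⁻¹ ≡ 21 (mod 29) since 18·21 = 378 ≡ 1, so λ ≡ 22·21 ≡ 27.
  x = λ² - 5 - 5 = 729 - 10 ≡ 23; y = λ·(5 - 23) - 9 ≡ 27. → (23, 27)
3P: (23, 27) + (5, 9). λ = (9 - 27)/(5 - 23) ≡ 11/11 mod 29. 11⁻¹ ≡ 8 (mod 29), so λ ≡ 1.
  x = λ² - 23 - 5 = 1 - 28 ≡ 2; y = λ·(23 - 2) - 27 ≡ 23. → (2, 23)
4P: (2, 23) + (5, 9). λ = (9 - 23)/(5 - 2) ≡ 15/3 mod 29. 3⁻¹ ≡ 10 (mod 29) since 3·10 = 30 ≡ 1, so λ ≡ 5.
  x = λ² - 2 - 5 = 25 - 7 ≡ 18; y = λ·(2 - 18) - 23 ≡ 13. → (18, 13)
5P: (18, 13) + (5, 9). λ = (9 - 13)/(5 - 18) ≡ 25/16 mod 29. 16⁻¹ ≡ 20 (mod 29), so λ ≡ 7.
  x = λ² - 18 - 5 = 49 - 23 ≡ 26; y = λ·(18 - 26) - 13 ≡ 18. → (26, 18)
6P: (26, 18) + (5, 9). λ = (9 - 18)/(5 - 26) ≡ 20/8 mod 29. 8⁻¹ ≡ 11 (mod 29), so λ ≡ 17.
  x = λ² - 26 - 5 = 289 - 31 ≡ 26; y = λ·(26 - 26) - 18 ≡ 11. → (26, 11)

(26, 11)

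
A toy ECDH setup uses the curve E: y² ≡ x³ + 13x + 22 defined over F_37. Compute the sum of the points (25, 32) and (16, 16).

(22, 35)

(25, 32) + (16, 16). λ = (16 - 32)/(16 - 25) ≡ 21/28 mod 37. 28⁻¹ ≡ 4 (mod 37), so λ ≡ 10.
  x = λ² - 25 - 16 = 100 - 41 ≡ 22; y = λ·(25 - 22) - 32 ≡ 35. → (22, 35)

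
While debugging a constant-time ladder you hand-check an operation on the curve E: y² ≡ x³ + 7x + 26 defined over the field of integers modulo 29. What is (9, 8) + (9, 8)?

tangent at (9, 8): λ = (3·9² + 7)/(2·8) ≡ 18/16. 16⁻¹ ≡ 20 (mod 29), so λ ≡ 18·20 ≡ 12.
  x = λ² - 9 - 9 = 144 - 18 ≡ 10; y = λ·(9 - 10) - 8 ≡ 9. → (10, 9)

(10, 9)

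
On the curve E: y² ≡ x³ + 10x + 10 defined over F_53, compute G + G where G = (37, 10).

(31, 22)

tangent at (37, 10): λ = (3·37² + 10)/(2·10) ≡ 36/20. 20⁻¹ ≡ 8 (mod 53), so λ ≡ 36·8 ≡ 23.
  x = λ² - 37 - 37 = 529 - 74 ≡ 31; y = λ·(37 - 31) - 10 ≡ 22. → (31, 22)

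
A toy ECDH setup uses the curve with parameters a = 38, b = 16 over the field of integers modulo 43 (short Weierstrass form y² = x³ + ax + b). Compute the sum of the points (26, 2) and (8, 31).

(25, 37)

(26, 2) + (8, 31). λ = (31 - 2)/(8 - 26) ≡ 29/25 mod 43. 25⁻¹ ≡ 31 (mod 43), so λ ≡ 39.
  x = λ² - 26 - 8 = 1521 - 34 ≡ 25; y = λ·(26 - 25) - 2 ≡ 37. → (25, 37)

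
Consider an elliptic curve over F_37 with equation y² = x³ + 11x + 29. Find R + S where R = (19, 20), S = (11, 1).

(19, 20) + (11, 1). λ = (1 - 20)/(11 - 19) ≡ 18/29 mod 37. 29⁻¹ ≡ 23 (mod 37), so λ ≡ 7.
  x = λ² - 19 - 11 = 49 - 30 ≡ 19; y = λ·(19 - 19) - 20 ≡ 17. → (19, 17)

(19, 17)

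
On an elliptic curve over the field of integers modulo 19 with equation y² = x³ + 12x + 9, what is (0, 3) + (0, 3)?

tangent at (0, 3): λ = (3·0² + 12)/(2·3) ≡ 12/6. 6⁻¹ ≡ 16 (mod 19) since 6·16 = 96 ≡ 1, so λ ≡ 12·16 ≡ 2.
  x = λ² - 0 - 0 = 4 - 0 ≡ 4; y = λ·(0 - 4) - 3 ≡ 8. → (4, 8)

(4, 8)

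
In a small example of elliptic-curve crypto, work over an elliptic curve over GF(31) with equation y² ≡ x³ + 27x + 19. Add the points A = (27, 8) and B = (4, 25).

(5, 0)

(27, 8) + (4, 25). λ = (25 - 8)/(4 - 27) ≡ 17/8 mod 31. 8⁻¹ ≡ 4 (mod 31), so λ ≡ 6.
  x = λ² - 27 - 4 = 36 - 31 ≡ 5; y = λ·(27 - 5) - 8 ≡ 0. → (5, 0)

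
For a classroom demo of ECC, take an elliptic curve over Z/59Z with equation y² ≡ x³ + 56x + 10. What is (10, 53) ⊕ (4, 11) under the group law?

(35, 8)

(10, 53) + (4, 11). λ = (11 - 53)/(4 - 10) ≡ 17/53 mod 59. 53⁻¹ ≡ 49 (mod 59), so λ ≡ 7.
  x = λ² - 10 - 4 = 49 - 14 ≡ 35; y = λ·(10 - 35) - 53 ≡ 8. → (35, 8)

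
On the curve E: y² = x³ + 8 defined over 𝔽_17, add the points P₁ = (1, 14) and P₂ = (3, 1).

(0, 5)

(1, 14) + (3, 1). λ = (1 - 14)/(3 - 1) ≡ 4/2 mod 17. 2⁻¹ ≡ 9 (mod 17) since 2·9 = 18 ≡ 1, so λ ≡ 2.
  x = λ² - 1 - 3 = 4 - 4 ≡ 0; y = λ·(1 - 0) - 14 ≡ 5. → (0, 5)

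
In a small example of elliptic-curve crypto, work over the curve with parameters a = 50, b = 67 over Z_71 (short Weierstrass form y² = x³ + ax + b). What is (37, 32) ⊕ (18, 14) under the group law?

(37, 32) + (18, 14). λ = (14 - 32)/(18 - 37) ≡ 53/52 mod 71. 52⁻¹ ≡ 56 (mod 71), so λ ≡ 57.
  x = λ² - 37 - 18 = 3249 - 55 ≡ 70; y = λ·(37 - 70) - 32 ≡ 4. → (70, 4)

(70, 4)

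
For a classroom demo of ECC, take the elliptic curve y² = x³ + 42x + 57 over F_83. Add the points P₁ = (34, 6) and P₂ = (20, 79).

(60, 11)

(34, 6) + (20, 79). λ = (79 - 6)/(20 - 34) ≡ 73/69 mod 83. 69⁻¹ ≡ 77 (mod 83), so λ ≡ 60.
  x = λ² - 34 - 20 = 3600 - 54 ≡ 60; y = λ·(34 - 60) - 6 ≡ 11. → (60, 11)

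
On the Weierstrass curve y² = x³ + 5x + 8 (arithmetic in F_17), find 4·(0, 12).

Write G = (0, 12).
Double-and-add on 4 = (100)₂. Start with G = (0, 12) for the leading 1-bit.
double: tangent at (0, 12): λ = (3·0² + 5)/(2·12) ≡ 5/7. 7⁻¹ ≡ 5 (mod 17) since 7·5 = 35 ≡ 1, so λ ≡ 5·5 ≡ 8.
  x = λ² - 0 - 0 = 64 - 0 ≡ 13; y = λ·(0 - 13) - 12 ≡ 3. → (13, 3)
double: tangent at (13, 3): λ = (3·13² + 5)/(2·3) ≡ 2/6. 6⁻¹ ≡ 3 (mod 17), so λ ≡ 2·3 ≡ 6.
  x = λ² - 13 - 13 = 36 - 26 ≡ 10; y = λ·(13 - 10) - 3 ≡ 15. → (10, 15)

(10, 15)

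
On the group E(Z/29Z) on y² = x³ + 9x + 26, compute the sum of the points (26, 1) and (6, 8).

(13, 22)

(26, 1) + (6, 8). λ = (8 - 1)/(6 - 26) ≡ 7/9 mod 29. 9⁻¹ ≡ 13 (mod 29) since 9·13 = 117 ≡ 1, so λ ≡ 4.
  x = λ² - 26 - 6 = 16 - 32 ≡ 13; y = λ·(26 - 13) - 1 ≡ 22. → (13, 22)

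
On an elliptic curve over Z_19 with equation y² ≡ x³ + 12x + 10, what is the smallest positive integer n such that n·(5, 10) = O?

12

2P: tangent at (5, 10): λ = (3·5² + 12)/(2·10) ≡ 11/1. 1⁻¹ ≡ 1 (mod 19), so λ ≡ 11·1 ≡ 11.
  x = λ² - 5 - 5 = 121 - 10 ≡ 16; y = λ·(5 - 16) - 10 ≡ 2. → (16, 2)
3P: (16, 2) + (5, 10). λ = (10 - 2)/(5 - 16) ≡ 8/8 mod 19. 8⁻¹ ≡ 12 (mod 19), so λ ≡ 1.
  x = λ² - 16 - 5 = 1 - 21 ≡ 18; y = λ·(16 - 18) - 2 ≡ 15. → (18, 15)
4P: (18, 15) + (5, 10). λ = (10 - 15)/(5 - 18) ≡ 14/6 mod 19. 6⁻¹ ≡ 16 (mod 19) since 6·16 = 96 ≡ 1, so λ ≡ 15.
  x = λ² - 18 - 5 = 225 - 23 ≡ 12; y = λ·(18 - 12) - 15 ≡ 18. → (12, 18)
5P: (12, 18) + (5, 10). λ = (10 - 18)/(5 - 12) ≡ 11/12 mod 19. 12⁻¹ ≡ 8 (mod 19), so λ ≡ 12.
  x = λ² - 12 - 5 = 144 - 17 ≡ 13; y = λ·(12 - 13) - 18 ≡ 8. → (13, 8)
6P: (13, 8) + (5, 10). λ = (10 - 8)/(5 - 13) ≡ 2/11 mod 19. 11⁻¹ ≡ 7 (mod 19), so λ ≡ 14.
  x = λ² - 13 - 5 = 196 - 18 ≡ 7; y = λ·(13 - 7) - 8 ≡ 0. → (7, 0)
7P: (7, 0) + (5, 10). λ = (10 - 0)/(5 - 7) ≡ 10/17 mod 19. 17⁻¹ ≡ 9 (mod 19), so λ ≡ 14.
  x = λ² - 7 - 5 = 196 - 12 ≡ 13; y = λ·(7 - 13) - 0 ≡ 11. → (13, 11)
8P: (13, 11) + (5, 10). λ = (10 - 11)/(5 - 13) ≡ 18/11 mod 19. 11⁻¹ ≡ 7 (mod 19), so λ ≡ 12.
  x = λ² - 13 - 5 = 144 - 18 ≡ 12; y = λ·(13 - 12) - 11 ≡ 1. → (12, 1)
9P: (12, 1) + (5, 10). λ = (10 - 1)/(5 - 12) ≡ 9/12 mod 19. 12⁻¹ ≡ 8 (mod 19), so λ ≡ 15.
  x = λ² - 12 - 5 = 225 - 17 ≡ 18; y = λ·(12 - 18) - 1 ≡ 4. → (18, 4)
10P: (18, 4) + (5, 10). λ = (10 - 4)/(5 - 18) ≡ 6/6 mod 19. 6⁻¹ ≡ 16 (mod 19), so λ ≡ 1.
  x = λ² - 18 - 5 = 1 - 23 ≡ 16; y = λ·(18 - 16) - 4 ≡ 17. → (16, 17)
11P: (16, 17) + (5, 10). λ = (10 - 17)/(5 - 16) ≡ 12/8 mod 19. 8⁻¹ ≡ 12 (mod 19) since 8·12 = 96 ≡ 1, so λ ≡ 11.
  x = λ² - 16 - 5 = 121 - 21 ≡ 5; y = λ·(16 - 5) - 17 ≡ 9. → (5, 9)
12P: (5, 9) + (5, 10): same x and y₁ ≡ -y₂, so the sum is O.
12P = O, so the order is 12.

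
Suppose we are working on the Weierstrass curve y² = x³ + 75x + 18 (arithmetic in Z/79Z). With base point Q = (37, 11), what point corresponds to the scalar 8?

Repeated addition: build up to 8Q.
2Q: tangent at (37, 11): λ = (3·37² + 75)/(2·11) ≡ 74/22. 22⁻¹ ≡ 18 (mod 79) since 22·18 = 396 ≡ 1, so λ ≡ 74·18 ≡ 68.
  x = λ² - 37 - 37 = 4624 - 74 ≡ 47; y = λ·(37 - 47) - 11 ≡ 20. → (47, 20)
3Q: (47, 20) + (37, 11). λ = (11 - 20)/(37 - 47) ≡ 70/69 mod 79. 69⁻¹ ≡ 71 (mod 79) since 69·71 = 4899 ≡ 1, so λ ≡ 72.
  x = λ² - 47 - 37 = 5184 - 84 ≡ 44; y = λ·(47 - 44) - 20 ≡ 38. → (44, 38)
4Q: (44, 38) + (37, 11). λ = (11 - 38)/(37 - 44) ≡ 52/72 mod 79. 72⁻¹ ≡ 45 (mod 79) since 72·45 = 3240 ≡ 1, so λ ≡ 49.
  x = λ² - 44 - 37 = 2401 - 81 ≡ 29; y = λ·(44 - 29) - 38 ≡ 65. → (29, 65)
5Q: (29, 65) + (37, 11). λ = (11 - 65)/(37 - 29) ≡ 25/8 mod 79. 8⁻¹ ≡ 10 (mod 79), so λ ≡ 13.
  x = λ² - 29 - 37 = 169 - 66 ≡ 24; y = λ·(29 - 24) - 65 ≡ 0. → (24, 0)
6Q: (24, 0) + (37, 11). λ = (11 - 0)/(37 - 24) ≡ 11/13 mod 79. 13⁻¹ ≡ 73 (mod 79) since 13·73 = 949 ≡ 1, so λ ≡ 13.
  x = λ² - 24 - 37 = 169 - 61 ≡ 29; y = λ·(24 - 29) - 0 ≡ 14. → (29, 14)
7Q: (29, 14) + (37, 11). λ = (11 - 14)/(37 - 29) ≡ 76/8 mod 79. 8⁻¹ ≡ 10 (mod 79), so λ ≡ 49.
  x = λ² - 29 - 37 = 2401 - 66 ≡ 44; y = λ·(29 - 44) - 14 ≡ 41. → (44, 41)
8Q: (44, 41) + (37, 11). λ = (11 - 41)/(37 - 44) ≡ 49/72 mod 79. 72⁻¹ ≡ 45 (mod 79), so λ ≡ 72.
  x = λ² - 44 - 37 = 5184 - 81 ≡ 47; y = λ·(44 - 47) - 41 ≡ 59. → (47, 59)

(47, 59)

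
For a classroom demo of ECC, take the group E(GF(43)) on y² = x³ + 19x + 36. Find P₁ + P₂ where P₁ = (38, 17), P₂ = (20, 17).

(28, 26)

(38, 17) + (20, 17). λ = (17 - 17)/(20 - 38) ≡ 0/25 mod 43. 25⁻¹ ≡ 31 (mod 43), so λ ≡ 0.
  x = λ² - 38 - 20 = 0 - 58 ≡ 28; y = λ·(38 - 28) - 17 ≡ 26. → (28, 26)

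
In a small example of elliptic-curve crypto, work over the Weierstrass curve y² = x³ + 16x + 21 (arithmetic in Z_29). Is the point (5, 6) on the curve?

no

y² = 6² ≡ 7; x³ + 16x + 21 = 226 ≡ 23 (mod 29). 7 ≠ 23.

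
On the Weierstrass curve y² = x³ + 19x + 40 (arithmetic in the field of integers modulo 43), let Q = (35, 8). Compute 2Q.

tangent at (35, 8): λ = (3·35² + 19)/(2·8) ≡ 39/16. 16⁻¹ ≡ 35 (mod 43), so λ ≡ 39·35 ≡ 32.
  x = λ² - 35 - 35 = 1024 - 70 ≡ 8; y = λ·(35 - 8) - 8 ≡ 39. → (8, 39)

(8, 39)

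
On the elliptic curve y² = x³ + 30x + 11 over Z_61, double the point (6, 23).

(58, 4)

tangent at (6, 23): λ = (3·6² + 30)/(2·23) ≡ 16/46. 46⁻¹ ≡ 4 (mod 61) since 46·4 = 184 ≡ 1, so λ ≡ 16·4 ≡ 3.
  x = λ² - 6 - 6 = 9 - 12 ≡ 58; y = λ·(6 - 58) - 23 ≡ 4. → (58, 4)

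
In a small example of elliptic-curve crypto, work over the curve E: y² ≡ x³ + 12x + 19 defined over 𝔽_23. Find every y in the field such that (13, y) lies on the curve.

7, 16

x³ + 12x + 19 = 2372 ≡ 3 (mod 23).
Square roots of 3 mod 23: 7 and 16 (since 7² = 49 ≡ 3).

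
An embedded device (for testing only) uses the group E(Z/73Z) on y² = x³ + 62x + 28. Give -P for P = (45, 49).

-(45, 49) = (45, -49 mod 73) = (45, 24).

(45, 24)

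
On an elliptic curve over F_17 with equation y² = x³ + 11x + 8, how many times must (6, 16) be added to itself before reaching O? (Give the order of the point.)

2P: tangent at (6, 16): λ = (3·6² + 11)/(2·16) ≡ 0/15. 15⁻¹ ≡ 8 (mod 17), so λ ≡ 0·8 ≡ 0.
  x = λ² - 6 - 6 = 0 - 12 ≡ 5; y = λ·(6 - 5) - 16 ≡ 1. → (5, 1)
3P: (5, 1) + (6, 16). λ = (16 - 1)/(6 - 5) ≡ 15/1 mod 17. 1⁻¹ ≡ 1 (mod 17) since 1·1 = 1 ≡ 1, so λ ≡ 15.
  x = λ² - 5 - 6 = 225 - 11 ≡ 10; y = λ·(5 - 10) - 1 ≡ 9. → (10, 9)
4P: (10, 9) + (6, 16). λ = (16 - 9)/(6 - 10) ≡ 7/13 mod 17. 13⁻¹ ≡ 4 (mod 17), so λ ≡ 11.
  x = λ² - 10 - 6 = 121 - 16 ≡ 3; y = λ·(10 - 3) - 9 ≡ 0. → (3, 0)
5P: (3, 0) + (6, 16). λ = (16 - 0)/(6 - 3) ≡ 16/3 mod 17. 3⁻¹ ≡ 6 (mod 17), so λ ≡ 11.
  x = λ² - 3 - 6 = 121 - 9 ≡ 10; y = λ·(3 - 10) - 0 ≡ 8. → (10, 8)
6P: (10, 8) + (6, 16). λ = (16 - 8)/(6 - 10) ≡ 8/13 mod 17. 13⁻¹ ≡ 4 (mod 17), so λ ≡ 15.
  x = λ² - 10 - 6 = 225 - 16 ≡ 5; y = λ·(10 - 5) - 8 ≡ 16. → (5, 16)
7P: (5, 16) + (6, 16). λ = (16 - 16)/(6 - 5) ≡ 0/1 mod 17. 1⁻¹ ≡ 1 (mod 17), so λ ≡ 0.
  x = λ² - 5 - 6 = 0 - 11 ≡ 6; y = λ·(5 - 6) - 16 ≡ 1. → (6, 1)
8P: (6, 1) + (6, 16): same x and y₁ ≡ -y₂, so the sum is O.
8P = O, so the order is 8.

8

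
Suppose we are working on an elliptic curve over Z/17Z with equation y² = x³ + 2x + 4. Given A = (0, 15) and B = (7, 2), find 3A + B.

First 3A:
Repeated addition: build up to 3A.
2A: tangent at (0, 15): λ = (3·0² + 2)/(2·15) ≡ 2/13. 13⁻¹ ≡ 4 (mod 17) since 13·4 = 52 ≡ 1, so λ ≡ 2·4 ≡ 8.
  x = λ² - 0 - 0 = 64 - 0 ≡ 13; y = λ·(0 - 13) - 15 ≡ 0. → (13, 0)
3A: (13, 0) + (0, 15). λ = (15 - 0)/(0 - 13) ≡ 15/4 mod 17. 4⁻¹ ≡ 13 (mod 17) since 4·13 = 52 ≡ 1, so λ ≡ 8.
  x = λ² - 13 - 0 = 64 - 13 ≡ 0; y = λ·(13 - 0) - 0 ≡ 2. → (0, 2)
3A = (0, 2).
Finally 3A + B:
(0, 2) + (7, 2). λ = (2 - 2)/(7 - 0) ≡ 0/7 mod 17. 7⁻¹ ≡ 5 (mod 17) since 7·5 = 35 ≡ 1, so λ ≡ 0.
  x = λ² - 0 - 7 = 0 - 7 ≡ 10; y = λ·(0 - 10) - 2 ≡ 15. → (10, 15)

(10, 15)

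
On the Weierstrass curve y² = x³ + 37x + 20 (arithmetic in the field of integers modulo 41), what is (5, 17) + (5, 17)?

(0, 26)

tangent at (5, 17): λ = (3·5² + 37)/(2·17) ≡ 30/34. 34⁻¹ ≡ 35 (mod 41) since 34·35 = 1190 ≡ 1, so λ ≡ 30·35 ≡ 25.
  x = λ² - 5 - 5 = 625 - 10 ≡ 0; y = λ·(5 - 0) - 17 ≡ 26. → (0, 26)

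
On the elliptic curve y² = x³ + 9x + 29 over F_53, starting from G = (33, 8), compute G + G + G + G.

Double-and-add on 4 = (100)₂. Start with G = (33, 8) for the leading 1-bit.
double: tangent at (33, 8): λ = (3·33² + 9)/(2·8) ≡ 43/16. 16⁻¹ ≡ 10 (mod 53) since 16·10 = 160 ≡ 1, so λ ≡ 43·10 ≡ 6.
  x = λ² - 33 - 33 = 36 - 66 ≡ 23; y = λ·(33 - 23) - 8 ≡ 52. → (23, 52)
double: tangent at (23, 52): λ = (3·23² + 9)/(2·52) ≡ 6/51. 51⁻¹ ≡ 26 (mod 53) since 51·26 = 1326 ≡ 1, so λ ≡ 6·26 ≡ 50.
  x = λ² - 23 - 23 = 2500 - 46 ≡ 16; y = λ·(23 - 16) - 52 ≡ 33. → (16, 33)

(16, 33)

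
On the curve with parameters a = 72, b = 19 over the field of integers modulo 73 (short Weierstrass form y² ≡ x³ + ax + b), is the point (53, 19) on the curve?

y² = 19² ≡ 69; x³ + 72x + 19 = 152712 ≡ 69 (mod 73). 69 = 69.

yes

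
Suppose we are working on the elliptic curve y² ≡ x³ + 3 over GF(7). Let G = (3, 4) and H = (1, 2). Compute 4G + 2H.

(3, 4)

First 4G:
Repeated addition: build up to 4G.
2G: tangent at (3, 4): λ = (3·3² + 0)/(2·4) ≡ 6/1. 1⁻¹ ≡ 1 (mod 7), so λ ≡ 6·1 ≡ 6.
  x = λ² - 3 - 3 = 36 - 6 ≡ 2; y = λ·(3 - 2) - 4 ≡ 2. → (2, 2)
3G: (2, 2) + (3, 4). λ = (4 - 2)/(3 - 2) ≡ 2/1 mod 7. 1⁻¹ ≡ 1 (mod 7), so λ ≡ 2.
  x = λ² - 2 - 3 = 4 - 5 ≡ 6; y = λ·(2 - 6) - 2 ≡ 4. → (6, 4)
4G: (6, 4) + (3, 4). λ = (4 - 4)/(3 - 6) ≡ 0/4 mod 7. 4⁻¹ ≡ 2 (mod 7) since 4·2 = 8 ≡ 1, so λ ≡ 0.
  x = λ² - 6 - 3 = 0 - 9 ≡ 5; y = λ·(6 - 5) - 4 ≡ 3. → (5, 3)
4G = (5, 3).
Next 2H:
Repeated addition: build up to 2H.
2H: tangent at (1, 2): λ = (3·1² + 0)/(2·2) ≡ 3/4. 4⁻¹ ≡ 2 (mod 7), so λ ≡ 3·2 ≡ 6.
  x = λ² - 1 - 1 = 36 - 2 ≡ 6; y = λ·(1 - 6) - 2 ≡ 3. → (6, 3)
2H = (6, 3).
Finally 4G + 2H:
(5, 3) + (6, 3). λ = (3 - 3)/(6 - 5) ≡ 0/1 mod 7. 1⁻¹ ≡ 1 (mod 7), so λ ≡ 0.
  x = λ² - 5 - 6 = 0 - 11 ≡ 3; y = λ·(5 - 3) - 3 ≡ 4. → (3, 4)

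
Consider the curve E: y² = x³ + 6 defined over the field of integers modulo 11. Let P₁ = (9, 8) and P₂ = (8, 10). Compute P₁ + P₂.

(9, 8) + (8, 10). λ = (10 - 8)/(8 - 9) ≡ 2/10 mod 11. 10⁻¹ ≡ 10 (mod 11) since 10·10 = 100 ≡ 1, so λ ≡ 9.
  x = λ² - 9 - 8 = 81 - 17 ≡ 9; y = λ·(9 - 9) - 8 ≡ 3. → (9, 3)

(9, 3)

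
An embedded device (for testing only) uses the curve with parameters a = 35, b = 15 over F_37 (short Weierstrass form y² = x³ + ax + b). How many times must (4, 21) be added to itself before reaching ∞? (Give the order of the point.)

8

2P: tangent at (4, 21): λ = (3·4² + 35)/(2·21) ≡ 9/5. 5⁻¹ ≡ 15 (mod 37), so λ ≡ 9·15 ≡ 24.
  x = λ² - 4 - 4 = 576 - 8 ≡ 13; y = λ·(4 - 13) - 21 ≡ 22. → (13, 22)
3P: (13, 22) + (4, 21). λ = (21 - 22)/(4 - 13) ≡ 36/28 mod 37. 28⁻¹ ≡ 4 (mod 37) since 28·4 = 112 ≡ 1, so λ ≡ 33.
  x = λ² - 13 - 4 = 1089 - 17 ≡ 36; y = λ·(13 - 36) - 22 ≡ 33. → (36, 33)
4P: (36, 33) + (4, 21). λ = (21 - 33)/(4 - 36) ≡ 25/5 mod 37. 5⁻¹ ≡ 15 (mod 37) since 5·15 = 75 ≡ 1, so λ ≡ 5.
  x = λ² - 36 - 4 = 25 - 40 ≡ 22; y = λ·(36 - 22) - 33 ≡ 0. → (22, 0)
5P: (22, 0) + (4, 21). λ = (21 - 0)/(4 - 22) ≡ 21/19 mod 37. 19⁻¹ ≡ 2 (mod 37) since 19·2 = 38 ≡ 1, so λ ≡ 5.
  x = λ² - 22 - 4 = 25 - 26 ≡ 36; y = λ·(22 - 36) - 0 ≡ 4. → (36, 4)
6P: (36, 4) + (4, 21). λ = (21 - 4)/(4 - 36) ≡ 17/5 mod 37. 5⁻¹ ≡ 15 (mod 37) since 5·15 = 75 ≡ 1, so λ ≡ 33.
  x = λ² - 36 - 4 = 1089 - 40 ≡ 13; y = λ·(36 - 13) - 4 ≡ 15. → (13, 15)
7P: (13, 15) + (4, 21). λ = (21 - 15)/(4 - 13) ≡ 6/28 mod 37. 28⁻¹ ≡ 4 (mod 37), so λ ≡ 24.
  x = λ² - 13 - 4 = 576 - 17 ≡ 4; y = λ·(13 - 4) - 15 ≡ 16. → (4, 16)
8P: (4, 16) + (4, 21): same x and y₁ ≡ -y₂, so the sum is ∞.
8P = ∞, so the order is 8.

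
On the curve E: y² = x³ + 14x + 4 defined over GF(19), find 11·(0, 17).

(0, 2)

Write Q = (0, 17).
Repeated addition: build up to 11Q.
2Q: tangent at (0, 17): λ = (3·0² + 14)/(2·17) ≡ 14/15. 15⁻¹ ≡ 14 (mod 19), so λ ≡ 14·14 ≡ 6.
  x = λ² - 0 - 0 = 36 - 0 ≡ 17; y = λ·(0 - 17) - 17 ≡ 14. → (17, 14)
3Q: (17, 14) + (0, 17). λ = (17 - 14)/(0 - 17) ≡ 3/2 mod 19. 2⁻¹ ≡ 10 (mod 19) since 2·10 = 20 ≡ 1, so λ ≡ 11.
  x = λ² - 17 - 0 = 121 - 17 ≡ 9; y = λ·(17 - 9) - 14 ≡ 17. → (9, 17)
4Q: (9, 17) + (0, 17). λ = (17 - 17)/(0 - 9) ≡ 0/10 mod 19. 10⁻¹ ≡ 2 (mod 19), so λ ≡ 0.
  x = λ² - 9 - 0 = 0 - 9 ≡ 10; y = λ·(9 - 10) - 17 ≡ 2. → (10, 2)
5Q: (10, 2) + (0, 17). λ = (17 - 2)/(0 - 10) ≡ 15/9 mod 19. 9⁻¹ ≡ 17 (mod 19) since 9·17 = 153 ≡ 1, so λ ≡ 8.
  x = λ² - 10 - 0 = 64 - 10 ≡ 16; y = λ·(10 - 16) - 2 ≡ 7. → (16, 7)
6Q: (16, 7) + (0, 17). λ = (17 - 7)/(0 - 16) ≡ 10/3 mod 19. 3⁻¹ ≡ 13 (mod 19) since 3·13 = 39 ≡ 1, so λ ≡ 16.
  x = λ² - 16 - 0 = 256 - 16 ≡ 12; y = λ·(16 - 12) - 7 ≡ 0. → (12, 0)
7Q: (12, 0) + (0, 17). λ = (17 - 0)/(0 - 12) ≡ 17/7 mod 19. 7⁻¹ ≡ 11 (mod 19), so λ ≡ 16.
  x = λ² - 12 - 0 = 256 - 12 ≡ 16; y = λ·(12 - 16) - 0 ≡ 12. → (16, 12)
8Q: (16, 12) + (0, 17). λ = (17 - 12)/(0 - 16) ≡ 5/3 mod 19. 3⁻¹ ≡ 13 (mod 19), so λ ≡ 8.
  x = λ² - 16 - 0 = 64 - 16 ≡ 10; y = λ·(16 - 10) - 12 ≡ 17. → (10, 17)
9Q: (10, 17) + (0, 17). λ = (17 - 17)/(0 - 10) ≡ 0/9 mod 19. 9⁻¹ ≡ 17 (mod 19) since 9·17 = 153 ≡ 1, so λ ≡ 0.
  x = λ² - 10 - 0 = 0 - 10 ≡ 9; y = λ·(10 - 9) - 17 ≡ 2. → (9, 2)
10Q: (9, 2) + (0, 17). λ = (17 - 2)/(0 - 9) ≡ 15/10 mod 19. 10⁻¹ ≡ 2 (mod 19), so λ ≡ 11.
  x = λ² - 9 - 0 = 121 - 9 ≡ 17; y = λ·(9 - 17) - 2 ≡ 5. → (17, 5)
11Q: (17, 5) + (0, 17). λ = (17 - 5)/(0 - 17) ≡ 12/2 mod 19. 2⁻¹ ≡ 10 (mod 19), so λ ≡ 6.
  x = λ² - 17 - 0 = 36 - 17 ≡ 0; y = λ·(17 - 0) - 5 ≡ 2. → (0, 2)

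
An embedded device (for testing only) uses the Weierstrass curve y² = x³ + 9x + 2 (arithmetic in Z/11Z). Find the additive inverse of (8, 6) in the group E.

(8, 5)

-(8, 6) = (8, -6 mod 11) = (8, 5).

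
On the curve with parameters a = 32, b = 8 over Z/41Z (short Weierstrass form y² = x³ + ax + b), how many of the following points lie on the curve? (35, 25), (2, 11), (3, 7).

(35, 25): 25² ≡ 10, rhs ≡ 10 → on.
(2, 11): 11² ≡ 39, rhs ≡ 39 → on.
(3, 7): 7² ≡ 8, rhs ≡ 8 → on.

3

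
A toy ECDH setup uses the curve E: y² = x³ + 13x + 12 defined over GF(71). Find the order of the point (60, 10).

2P: tangent at (60, 10): λ = (3·60² + 13)/(2·10) ≡ 21/20. 20⁻¹ ≡ 32 (mod 71) since 20·32 = 640 ≡ 1, so λ ≡ 21·32 ≡ 33.
  x = λ² - 60 - 60 = 1089 - 120 ≡ 46; y = λ·(60 - 46) - 10 ≡ 26. → (46, 26)
3P: (46, 26) + (60, 10). λ = (10 - 26)/(60 - 46) ≡ 55/14 mod 71. 14⁻¹ ≡ 66 (mod 71) since 14·66 = 924 ≡ 1, so λ ≡ 9.
  x = λ² - 46 - 60 = 81 - 106 ≡ 46; y = λ·(46 - 46) - 26 ≡ 45. → (46, 45)
4P: (46, 45) + (60, 10). λ = (10 - 45)/(60 - 46) ≡ 36/14 mod 71. 14⁻¹ ≡ 66 (mod 71) since 14·66 = 924 ≡ 1, so λ ≡ 33.
  x = λ² - 46 - 60 = 1089 - 106 ≡ 60; y = λ·(46 - 60) - 45 ≡ 61. → (60, 61)
5P: (60, 61) + (60, 10): same x and y₁ ≡ -y₂, so the sum is ∞.
5P = ∞, so the order is 5.

5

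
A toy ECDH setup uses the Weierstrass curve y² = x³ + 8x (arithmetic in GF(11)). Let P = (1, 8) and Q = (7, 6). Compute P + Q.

(8, 9)

(1, 8) + (7, 6). λ = (6 - 8)/(7 - 1) ≡ 9/6 mod 11. 6⁻¹ ≡ 2 (mod 11), so λ ≡ 7.
  x = λ² - 1 - 7 = 49 - 8 ≡ 8; y = λ·(1 - 8) - 8 ≡ 9. → (8, 9)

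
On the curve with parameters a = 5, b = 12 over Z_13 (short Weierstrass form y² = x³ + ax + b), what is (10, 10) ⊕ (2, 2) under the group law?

(2, 11)

(10, 10) + (2, 2). λ = (2 - 10)/(2 - 10) ≡ 5/5 mod 13. 5⁻¹ ≡ 8 (mod 13), so λ ≡ 1.
  x = λ² - 10 - 2 = 1 - 12 ≡ 2; y = λ·(10 - 2) - 10 ≡ 11. → (2, 11)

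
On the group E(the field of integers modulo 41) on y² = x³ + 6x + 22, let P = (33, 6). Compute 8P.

(33, 35)

Repeated addition: build up to 8P.
2P: tangent at (33, 6): λ = (3·33² + 6)/(2·6) ≡ 34/12. 12⁻¹ ≡ 24 (mod 41) since 12·24 = 288 ≡ 1, so λ ≡ 34·24 ≡ 37.
  x = λ² - 33 - 33 = 1369 - 66 ≡ 32; y = λ·(33 - 32) - 6 ≡ 31. → (32, 31)
3P: (32, 31) + (33, 6). λ = (6 - 31)/(33 - 32) ≡ 16/1 mod 41. 1⁻¹ ≡ 1 (mod 41), so λ ≡ 16.
  x = λ² - 32 - 33 = 256 - 65 ≡ 27; y = λ·(32 - 27) - 31 ≡ 8. → (27, 8)
4P: (27, 8) + (33, 6). λ = (6 - 8)/(33 - 27) ≡ 39/6 mod 41. 6⁻¹ ≡ 7 (mod 41) since 6·7 = 42 ≡ 1, so λ ≡ 27.
  x = λ² - 27 - 33 = 729 - 60 ≡ 13; y = λ·(27 - 13) - 8 ≡ 1. → (13, 1)
5P: (13, 1) + (33, 6). λ = (6 - 1)/(33 - 13) ≡ 5/20 mod 41. 20⁻¹ ≡ 39 (mod 41), so λ ≡ 31.
  x = λ² - 13 - 33 = 961 - 46 ≡ 13; y = λ·(13 - 13) - 1 ≡ 40. → (13, 40)
6P: (13, 40) + (33, 6). λ = (6 - 40)/(33 - 13) ≡ 7/20 mod 41. 20⁻¹ ≡ 39 (mod 41), so λ ≡ 27.
  x = λ² - 13 - 33 = 729 - 46 ≡ 27; y = λ·(13 - 27) - 40 ≡ 33. → (27, 33)
7P: (27, 33) + (33, 6). λ = (6 - 33)/(33 - 27) ≡ 14/6 mod 41. 6⁻¹ ≡ 7 (mod 41) since 6·7 = 42 ≡ 1, so λ ≡ 16.
  x = λ² - 27 - 33 = 256 - 60 ≡ 32; y = λ·(27 - 32) - 33 ≡ 10. → (32, 10)
8P: (32, 10) + (33, 6). λ = (6 - 10)/(33 - 32) ≡ 37/1 mod 41. 1⁻¹ ≡ 1 (mod 41), so λ ≡ 37.
  x = λ² - 32 - 33 = 1369 - 65 ≡ 33; y = λ·(32 - 33) - 10 ≡ 35. → (33, 35)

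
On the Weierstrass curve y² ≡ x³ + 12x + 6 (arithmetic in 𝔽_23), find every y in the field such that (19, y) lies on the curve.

3, 20

x³ + 12x + 6 = 7093 ≡ 9 (mod 23).
Square roots of 9 mod 23: 3 and 20 (since 3² = 9 ≡ 9).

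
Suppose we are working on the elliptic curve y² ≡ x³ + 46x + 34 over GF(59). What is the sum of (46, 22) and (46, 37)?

O

The two points share x = 46 and their y-coordinates satisfy 22 + 37 ≡ 0 (mod 59), so they are inverses. Their sum is 𝒪.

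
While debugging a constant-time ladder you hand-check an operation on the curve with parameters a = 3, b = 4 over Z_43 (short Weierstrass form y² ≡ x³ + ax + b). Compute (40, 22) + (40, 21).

The two points share x = 40 and their y-coordinates satisfy 22 + 21 ≡ 0 (mod 43), so they are inverses. Their sum is O.

O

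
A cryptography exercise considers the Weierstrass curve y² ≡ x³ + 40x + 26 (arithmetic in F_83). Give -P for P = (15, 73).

-(15, 73) = (15, -73 mod 83) = (15, 10).

(15, 10)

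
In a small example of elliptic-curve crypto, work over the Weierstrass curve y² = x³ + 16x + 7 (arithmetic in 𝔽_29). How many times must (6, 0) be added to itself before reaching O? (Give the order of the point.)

2P: (6, 0) + (6, 0): same x and y₁ ≡ -y₂, so the sum is O.
2P = O, so the order is 2.

2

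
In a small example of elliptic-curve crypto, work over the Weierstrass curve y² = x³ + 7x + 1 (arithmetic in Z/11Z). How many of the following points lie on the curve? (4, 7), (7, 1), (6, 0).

(4, 7): 7² ≡ 5, rhs ≡ 5 → on.
(7, 1): 1² ≡ 1, rhs ≡ 8 → off.
(6, 0): 0² ≡ 0, rhs ≡ 6 → off.

1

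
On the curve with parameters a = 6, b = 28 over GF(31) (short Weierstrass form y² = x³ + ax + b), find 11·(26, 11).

Write Q = (26, 11).
Double-and-add on 11 = (1011)₂. Start with Q = (26, 11) for the leading 1-bit.
double: tangent at (26, 11): λ = (3·26² + 6)/(2·11) ≡ 19/22. 22⁻¹ ≡ 24 (mod 31), so λ ≡ 19·24 ≡ 22.
  x = λ² - 26 - 26 = 484 - 52 ≡ 29; y = λ·(26 - 29) - 11 ≡ 16. → (29, 16)
double: tangent at (29, 16): λ = (3·29² + 6)/(2·16) ≡ 18/1. 1⁻¹ ≡ 1 (mod 31), so λ ≡ 18·1 ≡ 18.
  x = λ² - 29 - 29 = 324 - 58 ≡ 18; y = λ·(29 - 18) - 16 ≡ 27. → (18, 27)
add Q: (18, 27) + (26, 11). λ = (11 - 27)/(26 - 18) ≡ 15/8 mod 31. 8⁻¹ ≡ 4 (mod 31) since 8·4 = 32 ≡ 1, so λ ≡ 29.
  x = λ² - 18 - 26 = 841 - 44 ≡ 22; y = λ·(18 - 22) - 27 ≡ 12. → (22, 12)
double: tangent at (22, 12): λ = (3·22² + 6)/(2·12) ≡ 1/24. 24⁻¹ ≡ 22 (mod 31), so λ ≡ 1·22 ≡ 22.
  x = λ² - 22 - 22 = 484 - 44 ≡ 6; y = λ·(22 - 6) - 12 ≡ 30. → (6, 30)
add Q: (6, 30) + (26, 11). λ = (11 - 30)/(26 - 6) ≡ 12/20 mod 31. 20⁻¹ ≡ 14 (mod 31), so λ ≡ 13.
  x = λ² - 6 - 26 = 169 - 32 ≡ 13; y = λ·(6 - 13) - 30 ≡ 3. → (13, 3)

(13, 3)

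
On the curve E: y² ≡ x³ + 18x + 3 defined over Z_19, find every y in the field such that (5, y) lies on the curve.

x³ + 18x + 3 = 218 ≡ 9 (mod 19).
Square roots of 9 mod 19: 3 and 16 (since 3² = 9 ≡ 9).

3, 16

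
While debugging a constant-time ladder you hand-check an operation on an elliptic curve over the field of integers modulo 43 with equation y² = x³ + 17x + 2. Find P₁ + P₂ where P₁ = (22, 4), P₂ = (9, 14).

(22, 4) + (9, 14). λ = (14 - 4)/(9 - 22) ≡ 10/30 mod 43. 30⁻¹ ≡ 33 (mod 43), so λ ≡ 29.
  x = λ² - 22 - 9 = 841 - 31 ≡ 36; y = λ·(22 - 36) - 4 ≡ 20. → (36, 20)

(36, 20)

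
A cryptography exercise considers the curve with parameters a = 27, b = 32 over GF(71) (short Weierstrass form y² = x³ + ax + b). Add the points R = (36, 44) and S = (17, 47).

(36, 44) + (17, 47). λ = (47 - 44)/(17 - 36) ≡ 3/52 mod 71. 52⁻¹ ≡ 56 (mod 71), so λ ≡ 26.
  x = λ² - 36 - 17 = 676 - 53 ≡ 55; y = λ·(36 - 55) - 44 ≡ 30. → (55, 30)

(55, 30)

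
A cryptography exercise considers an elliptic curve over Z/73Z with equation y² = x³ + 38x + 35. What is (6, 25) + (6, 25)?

(61, 48)

tangent at (6, 25): λ = (3·6² + 38)/(2·25) ≡ 0/50. 50⁻¹ ≡ 19 (mod 73), so λ ≡ 0·19 ≡ 0.
  x = λ² - 6 - 6 = 0 - 12 ≡ 61; y = λ·(6 - 61) - 25 ≡ 48. → (61, 48)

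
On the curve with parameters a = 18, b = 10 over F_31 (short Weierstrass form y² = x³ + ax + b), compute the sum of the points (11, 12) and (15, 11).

(7, 18)

(11, 12) + (15, 11). λ = (11 - 12)/(15 - 11) ≡ 30/4 mod 31. 4⁻¹ ≡ 8 (mod 31) since 4·8 = 32 ≡ 1, so λ ≡ 23.
  x = λ² - 11 - 15 = 529 - 26 ≡ 7; y = λ·(11 - 7) - 12 ≡ 18. → (7, 18)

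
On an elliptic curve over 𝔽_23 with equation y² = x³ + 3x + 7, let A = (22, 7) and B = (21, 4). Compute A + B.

(12, 0)

(22, 7) + (21, 4). λ = (4 - 7)/(21 - 22) ≡ 20/22 mod 23. 22⁻¹ ≡ 22 (mod 23) since 22·22 = 484 ≡ 1, so λ ≡ 3.
  x = λ² - 22 - 21 = 9 - 43 ≡ 12; y = λ·(22 - 12) - 7 ≡ 0. → (12, 0)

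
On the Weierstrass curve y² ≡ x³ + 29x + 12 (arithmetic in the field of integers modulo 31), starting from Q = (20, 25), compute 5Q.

Double-and-add on 5 = (101)₂. Start with Q = (20, 25) for the leading 1-bit.
double: tangent at (20, 25): λ = (3·20² + 29)/(2·25) ≡ 20/19. 19⁻¹ ≡ 18 (mod 31), so λ ≡ 20·18 ≡ 19.
  x = λ² - 20 - 20 = 361 - 40 ≡ 11; y = λ·(20 - 11) - 25 ≡ 22. → (11, 22)
double: tangent at (11, 22): λ = (3·11² + 29)/(2·22) ≡ 20/13. 13⁻¹ ≡ 12 (mod 31), so λ ≡ 20·12 ≡ 23.
  x = λ² - 11 - 11 = 529 - 22 ≡ 11; y = λ·(11 - 11) - 22 ≡ 9. → (11, 9)
add Q: (11, 9) + (20, 25). λ = (25 - 9)/(20 - 11) ≡ 16/9 mod 31. 9⁻¹ ≡ 7 (mod 31), so λ ≡ 19.
  x = λ² - 11 - 20 = 361 - 31 ≡ 20; y = λ·(11 - 20) - 9 ≡ 6. → (20, 6)

(20, 6)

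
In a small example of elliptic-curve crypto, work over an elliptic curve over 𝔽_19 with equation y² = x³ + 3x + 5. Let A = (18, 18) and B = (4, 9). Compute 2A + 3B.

(14, 13)

First 2A:
Repeated addition: build up to 2A.
2A: tangent at (18, 18): λ = (3·18² + 3)/(2·18) ≡ 6/17. 17⁻¹ ≡ 9 (mod 19) since 17·9 = 153 ≡ 1, so λ ≡ 6·9 ≡ 16.
  x = λ² - 18 - 18 = 256 - 36 ≡ 11; y = λ·(18 - 11) - 18 ≡ 18. → (11, 18)
2A = (11, 18).
Next 3B:
Repeated addition: build up to 3B.
2B: tangent at (4, 9): λ = (3·4² + 3)/(2·9) ≡ 13/18. 18⁻¹ ≡ 18 (mod 19), so λ ≡ 13·18 ≡ 6.
  x = λ² - 4 - 4 = 36 - 8 ≡ 9; y = λ·(4 - 9) - 9 ≡ 18. → (9, 18)
3B: (9, 18) + (4, 9). λ = (9 - 18)/(4 - 9) ≡ 10/14 mod 19. 14⁻¹ ≡ 15 (mod 19) since 14·15 = 210 ≡ 1, so λ ≡ 17.
  x = λ² - 9 - 4 = 289 - 13 ≡ 10; y = λ·(9 - 10) - 18 ≡ 3. → (10, 3)
3B = (10, 3).
Finally 2A + 3B:
(11, 18) + (10, 3). λ = (3 - 18)/(10 - 11) ≡ 4/18 mod 19. 18⁻¹ ≡ 18 (mod 19) since 18·18 = 324 ≡ 1, so λ ≡ 15.
  x = λ² - 11 - 10 = 225 - 21 ≡ 14; y = λ·(11 - 14) - 18 ≡ 13. → (14, 13)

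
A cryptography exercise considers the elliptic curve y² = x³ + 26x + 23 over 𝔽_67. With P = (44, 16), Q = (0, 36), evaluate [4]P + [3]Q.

First 4P:
Double-and-add on 4 = (100)₂. Start with P = (44, 16) for the leading 1-bit.
double: tangent at (44, 16): λ = (3·44² + 26)/(2·16) ≡ 5/32. 32⁻¹ ≡ 44 (mod 67) since 32·44 = 1408 ≡ 1, so λ ≡ 5·44 ≡ 19.
  x = λ² - 44 - 44 = 361 - 88 ≡ 5; y = λ·(44 - 5) - 16 ≡ 55. → (5, 55)
double: tangent at (5, 55): λ = (3·5² + 26)/(2·55) ≡ 34/43. 43⁻¹ ≡ 53 (mod 67), so λ ≡ 34·53 ≡ 60.
  x = λ² - 5 - 5 = 3600 - 10 ≡ 39; y = λ·(5 - 39) - 55 ≡ 49. → (39, 49)
4P = (39, 49).
Next 3Q:
Repeated addition: build up to 3Q.
2Q: tangent at (0, 36): λ = (3·0² + 26)/(2·36) ≡ 26/5. 5⁻¹ ≡ 27 (mod 67) since 5·27 = 135 ≡ 1, so λ ≡ 26·27 ≡ 32.
  x = λ² - 0 - 0 = 1024 - 0 ≡ 19; y = λ·(0 - 19) - 36 ≡ 26. → (19, 26)
3Q: (19, 26) + (0, 36). λ = (36 - 26)/(0 - 19) ≡ 10/48 mod 67. 48⁻¹ ≡ 7 (mod 67), so λ ≡ 3.
  x = λ² - 19 - 0 = 9 - 19 ≡ 57; y = λ·(19 - 57) - 26 ≡ 61. → (57, 61)
3Q = (57, 61).
Finally 4P + 3Q:
(39, 49) + (57, 61). λ = (61 - 49)/(57 - 39) ≡ 12/18 mod 67. 18⁻¹ ≡ 41 (mod 67), so λ ≡ 23.
  x = λ² - 39 - 57 = 529 - 96 ≡ 31; y = λ·(39 - 31) - 49 ≡ 1. → (31, 1)

(31, 1)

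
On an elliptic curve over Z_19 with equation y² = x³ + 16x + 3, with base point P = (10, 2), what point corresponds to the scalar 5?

Repeated addition: build up to 5P.
2P: tangent at (10, 2): λ = (3·10² + 16)/(2·2) ≡ 12/4. 4⁻¹ ≡ 5 (mod 19), so λ ≡ 12·5 ≡ 3.
  x = λ² - 10 - 10 = 9 - 20 ≡ 8; y = λ·(10 - 8) - 2 ≡ 4. → (8, 4)
3P: (8, 4) + (10, 2). λ = (2 - 4)/(10 - 8) ≡ 17/2 mod 19. 2⁻¹ ≡ 10 (mod 19), so λ ≡ 18.
  x = λ² - 8 - 10 = 324 - 18 ≡ 2; y = λ·(8 - 2) - 4 ≡ 9. → (2, 9)
4P: (2, 9) + (10, 2). λ = (2 - 9)/(10 - 2) ≡ 12/8 mod 19. 8⁻¹ ≡ 12 (mod 19), so λ ≡ 11.
  x = λ² - 2 - 10 = 121 - 12 ≡ 14; y = λ·(2 - 14) - 9 ≡ 11. → (14, 11)
5P: (14, 11) + (10, 2). λ = (2 - 11)/(10 - 14) ≡ 10/15 mod 19. 15⁻¹ ≡ 14 (mod 19) since 15·14 = 210 ≡ 1, so λ ≡ 7.
  x = λ² - 14 - 10 = 49 - 24 ≡ 6; y = λ·(14 - 6) - 11 ≡ 7. → (6, 7)

(6, 7)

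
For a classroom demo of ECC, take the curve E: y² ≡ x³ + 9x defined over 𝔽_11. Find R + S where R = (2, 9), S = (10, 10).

(2, 9) + (10, 10). λ = (10 - 9)/(10 - 2) ≡ 1/8 mod 11. 8⁻¹ ≡ 7 (mod 11), so λ ≡ 7.
  x = λ² - 2 - 10 = 49 - 12 ≡ 4; y = λ·(2 - 4) - 9 ≡ 10. → (4, 10)

(4, 10)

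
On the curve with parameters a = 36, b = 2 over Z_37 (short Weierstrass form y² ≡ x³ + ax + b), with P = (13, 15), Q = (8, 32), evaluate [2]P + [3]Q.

First 2P:
Repeated addition: build up to 2P.
2P: tangent at (13, 15): λ = (3·13² + 36)/(2·15) ≡ 25/30. 30⁻¹ ≡ 21 (mod 37), so λ ≡ 25·21 ≡ 7.
  x = λ² - 13 - 13 = 49 - 26 ≡ 23; y = λ·(13 - 23) - 15 ≡ 26. → (23, 26)
2P = (23, 26).
Next 3Q:
Repeated addition: build up to 3Q.
2Q: tangent at (8, 32): λ = (3·8² + 36)/(2·32) ≡ 6/27. 27⁻¹ ≡ 11 (mod 37), so λ ≡ 6·11 ≡ 29.
  x = λ² - 8 - 8 = 841 - 16 ≡ 11; y = λ·(8 - 11) - 32 ≡ 29. → (11, 29)
3Q: (11, 29) + (8, 32). λ = (32 - 29)/(8 - 11) ≡ 3/34 mod 37. 34⁻¹ ≡ 12 (mod 37), so λ ≡ 36.
  x = λ² - 11 - 8 = 1296 - 19 ≡ 19; y = λ·(11 - 19) - 29 ≡ 16. → (19, 16)
3Q = (19, 16).
Finally 2P + 3Q:
(23, 26) + (19, 16). λ = (16 - 26)/(19 - 23) ≡ 27/33 mod 37. 33⁻¹ ≡ 9 (mod 37), so λ ≡ 21.
  x = λ² - 23 - 19 = 441 - 42 ≡ 29; y = λ·(23 - 29) - 26 ≡ 33. → (29, 33)

(29, 33)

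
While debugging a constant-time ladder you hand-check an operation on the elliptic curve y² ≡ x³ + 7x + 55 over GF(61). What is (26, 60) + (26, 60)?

tangent at (26, 60): λ = (3·26² + 7)/(2·60) ≡ 22/59. 59⁻¹ ≡ 30 (mod 61), so λ ≡ 22·30 ≡ 50.
  x = λ² - 26 - 26 = 2500 - 52 ≡ 8; y = λ·(26 - 8) - 60 ≡ 47. → (8, 47)

(8, 47)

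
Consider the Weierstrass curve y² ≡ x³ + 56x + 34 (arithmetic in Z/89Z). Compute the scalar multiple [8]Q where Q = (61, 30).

(78, 57)

Repeated addition: build up to 8Q.
2Q: tangent at (61, 30): λ = (3·61² + 56)/(2·30) ≡ 5/60. 60⁻¹ ≡ 46 (mod 89) since 60·46 = 2760 ≡ 1, so λ ≡ 5·46 ≡ 52.
  x = λ² - 61 - 61 = 2704 - 122 ≡ 1; y = λ·(61 - 1) - 30 ≡ 64. → (1, 64)
3Q: (1, 64) + (61, 30). λ = (30 - 64)/(61 - 1) ≡ 55/60 mod 89. 60⁻¹ ≡ 46 (mod 89) since 60·46 = 2760 ≡ 1, so λ ≡ 38.
  x = λ² - 1 - 61 = 1444 - 62 ≡ 47; y = λ·(1 - 47) - 64 ≡ 57. → (47, 57)
4Q: (47, 57) + (61, 30). λ = (30 - 57)/(61 - 47) ≡ 62/14 mod 89. 14⁻¹ ≡ 70 (mod 89) since 14·70 = 980 ≡ 1, so λ ≡ 68.
  x = λ² - 47 - 61 = 4624 - 108 ≡ 66; y = λ·(47 - 66) - 57 ≡ 75. → (66, 75)
5Q: (66, 75) + (61, 30). λ = (30 - 75)/(61 - 66) ≡ 44/84 mod 89. 84⁻¹ ≡ 71 (mod 89), so λ ≡ 9.
  x = λ² - 66 - 61 = 81 - 127 ≡ 43; y = λ·(66 - 43) - 75 ≡ 43. → (43, 43)
6Q: (43, 43) + (61, 30). λ = (30 - 43)/(61 - 43) ≡ 76/18 mod 89. 18⁻¹ ≡ 5 (mod 89), so λ ≡ 24.
  x = λ² - 43 - 61 = 576 - 104 ≡ 27; y = λ·(43 - 27) - 43 ≡ 74. → (27, 74)
7Q: (27, 74) + (61, 30). λ = (30 - 74)/(61 - 27) ≡ 45/34 mod 89. 34⁻¹ ≡ 55 (mod 89) since 34·55 = 1870 ≡ 1, so λ ≡ 72.
  x = λ² - 27 - 61 = 5184 - 88 ≡ 23; y = λ·(27 - 23) - 74 ≡ 36. → (23, 36)
8Q: (23, 36) + (61, 30). λ = (30 - 36)/(61 - 23) ≡ 83/38 mod 89. 38⁻¹ ≡ 82 (mod 89), so λ ≡ 42.
  x = λ² - 23 - 61 = 1764 - 84 ≡ 78; y = λ·(23 - 78) - 36 ≡ 57. → (78, 57)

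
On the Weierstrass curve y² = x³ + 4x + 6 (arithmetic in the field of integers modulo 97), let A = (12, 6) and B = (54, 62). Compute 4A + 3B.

(86, 38)

First 4A:
Repeated addition: build up to 4A.
2A: tangent at (12, 6): λ = (3·12² + 4)/(2·6) ≡ 48/12. 12⁻¹ ≡ 89 (mod 97), so λ ≡ 48·89 ≡ 4.
  x = λ² - 12 - 12 = 16 - 24 ≡ 89; y = λ·(12 - 89) - 6 ≡ 74. → (89, 74)
3A: (89, 74) + (12, 6). λ = (6 - 74)/(12 - 89) ≡ 29/20 mod 97. 20⁻¹ ≡ 34 (mod 97) since 20·34 = 680 ≡ 1, so λ ≡ 16.
  x = λ² - 89 - 12 = 256 - 101 ≡ 58; y = λ·(89 - 58) - 74 ≡ 34. → (58, 34)
4A: (58, 34) + (12, 6). λ = (6 - 34)/(12 - 58) ≡ 69/51 mod 97. 51⁻¹ ≡ 78 (mod 97) since 51·78 = 3978 ≡ 1, so λ ≡ 47.
  x = λ² - 58 - 12 = 2209 - 70 ≡ 5; y = λ·(58 - 5) - 34 ≡ 32. → (5, 32)
4A = (5, 32).
Next 3B:
Repeated addition: build up to 3B.
2B: tangent at (54, 62): λ = (3·54² + 4)/(2·62) ≡ 22/27. 27⁻¹ ≡ 18 (mod 97) since 27·18 = 486 ≡ 1, so λ ≡ 22·18 ≡ 8.
  x = λ² - 54 - 54 = 64 - 108 ≡ 53; y = λ·(54 - 53) - 62 ≡ 43. → (53, 43)
3B: (53, 43) + (54, 62). λ = (62 - 43)/(54 - 53) ≡ 19/1 mod 97. 1⁻¹ ≡ 1 (mod 97), so λ ≡ 19.
  x = λ² - 53 - 54 = 361 - 107 ≡ 60; y = λ·(53 - 60) - 43 ≡ 18. → (60, 18)
3B = (60, 18).
Finally 4A + 3B:
(5, 32) + (60, 18). λ = (18 - 32)/(60 - 5) ≡ 83/55 mod 97. 55⁻¹ ≡ 30 (mod 97), so λ ≡ 65.
  x = λ² - 5 - 60 = 4225 - 65 ≡ 86; y = λ·(5 - 86) - 32 ≡ 38. → (86, 38)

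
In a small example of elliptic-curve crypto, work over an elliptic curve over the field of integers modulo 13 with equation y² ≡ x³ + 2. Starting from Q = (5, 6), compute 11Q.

(2, 6)

Double-and-add on 11 = (1011)₂. Start with Q = (5, 6) for the leading 1-bit.
double: tangent at (5, 6): λ = (3·5² + 0)/(2·6) ≡ 10/12. 12⁻¹ ≡ 12 (mod 13) since 12·12 = 144 ≡ 1, so λ ≡ 10·12 ≡ 3.
  x = λ² - 5 - 5 = 9 - 10 ≡ 12; y = λ·(5 - 12) - 6 ≡ 12. → (12, 12)
double: tangent at (12, 12): λ = (3·12² + 0)/(2·12) ≡ 3/11. 11⁻¹ ≡ 6 (mod 13) since 11·6 = 66 ≡ 1, so λ ≡ 3·6 ≡ 5.
  x = λ² - 12 - 12 = 25 - 24 ≡ 1; y = λ·(12 - 1) - 12 ≡ 4. → (1, 4)
add Q: (1, 4) + (5, 6). λ = (6 - 4)/(5 - 1) ≡ 2/4 mod 13. 4⁻¹ ≡ 10 (mod 13), so λ ≡ 7.
  x = λ² - 1 - 5 = 49 - 6 ≡ 4; y = λ·(1 - 4) - 4 ≡ 1. → (4, 1)
double: tangent at (4, 1): λ = (3·4² + 0)/(2·1) ≡ 9/2. 2⁻¹ ≡ 7 (mod 13), so λ ≡ 9·7 ≡ 11.
  x = λ² - 4 - 4 = 121 - 8 ≡ 9; y = λ·(4 - 9) - 1 ≡ 9. → (9, 9)
add Q: (9, 9) + (5, 6). λ = (6 - 9)/(5 - 9) ≡ 10/9 mod 13. 9⁻¹ ≡ 3 (mod 13) since 9·3 = 27 ≡ 1, so λ ≡ 4.
  x = λ² - 9 - 5 = 16 - 14 ≡ 2; y = λ·(9 - 2) - 9 ≡ 6. → (2, 6)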